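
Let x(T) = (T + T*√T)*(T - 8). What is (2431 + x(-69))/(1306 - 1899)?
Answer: -7744/593 - 5313*I*√69/593 ≈ -13.059 - 74.423*I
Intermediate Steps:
x(T) = (-8 + T)*(T + T^(3/2)) (x(T) = (T + T^(3/2))*(-8 + T) = (-8 + T)*(T + T^(3/2)))
(2431 + x(-69))/(1306 - 1899) = (2431 + ((-69)² + (-69)^(5/2) - 8*(-69) - (-552)*I*√69))/(1306 - 1899) = (2431 + (4761 + 4761*I*√69 + 552 - (-552)*I*√69))/(-593) = (2431 + (4761 + 4761*I*√69 + 552 + 552*I*√69))*(-1/593) = (2431 + (5313 + 5313*I*√69))*(-1/593) = (7744 + 5313*I*√69)*(-1/593) = -7744/593 - 5313*I*√69/593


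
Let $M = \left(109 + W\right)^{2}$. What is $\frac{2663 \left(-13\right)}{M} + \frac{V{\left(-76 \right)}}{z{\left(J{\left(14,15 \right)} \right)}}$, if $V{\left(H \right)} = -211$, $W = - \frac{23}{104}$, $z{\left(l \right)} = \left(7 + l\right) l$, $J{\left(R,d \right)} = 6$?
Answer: $- \frac{18736955857}{3327583194} \approx -5.6308$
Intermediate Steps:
$z{\left(l \right)} = l \left(7 + l\right)$
$W = - \frac{23}{104}$ ($W = \left(-23\right) \frac{1}{104} = - \frac{23}{104} \approx -0.22115$)
$M = \frac{127983969}{10816}$ ($M = \left(109 - \frac{23}{104}\right)^{2} = \left(\frac{11313}{104}\right)^{2} = \frac{127983969}{10816} \approx 11833.0$)
$\frac{2663 \left(-13\right)}{M} + \frac{V{\left(-76 \right)}}{z{\left(J{\left(14,15 \right)} \right)}} = \frac{2663 \left(-13\right)}{\frac{127983969}{10816}} - \frac{211}{6 \left(7 + 6\right)} = \left(-34619\right) \frac{10816}{127983969} - \frac{211}{6 \cdot 13} = - \frac{374439104}{127983969} - \frac{211}{78} = - \frac{18736955857}{3327583194}$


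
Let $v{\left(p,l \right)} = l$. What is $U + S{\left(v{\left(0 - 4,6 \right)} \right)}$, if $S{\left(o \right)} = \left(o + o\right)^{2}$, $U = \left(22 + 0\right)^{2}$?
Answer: $628$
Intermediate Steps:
$U = 484$ ($U = 22^{2} = 484$)
$S{\left(o \right)} = 4 o^{2}$ ($S{\left(o \right)} = \left(2 o\right)^{2} = 4 o^{2}$)
$U + S{\left(v{\left(0 - 4,6 \right)} \right)} = 484 + 4 \cdot 6^{2} = 484 + 4 \cdot 36 = 484 + 144 = 628$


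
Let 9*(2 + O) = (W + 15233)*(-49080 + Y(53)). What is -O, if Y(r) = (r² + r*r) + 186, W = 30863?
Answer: 1994850514/9 ≈ 2.2165e+8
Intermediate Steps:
Y(r) = 186 + 2*r² (Y(r) = (r² + r²) + 186 = 2*r² + 186 = 186 + 2*r²)
O = -1994850514/9 (O = -2 + ((30863 + 15233)*(-49080 + (186 + 2*53²)))/9 = -2 + (46096*(-49080 + (186 + 2*2809)))/9 = -2 + (46096*(-49080 + (186 + 5618)))/9 = -2 + (46096*(-49080 + 5804))/9 = -2 + (46096*(-43276))/9 = -2 + (⅑)*(-1994850496) = -2 - 1994850496/9 = -1994850514/9 ≈ -2.2165e+8)
-O = -1*(-1994850514/9) = 1994850514/9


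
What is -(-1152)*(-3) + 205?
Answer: -3251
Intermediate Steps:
-(-1152)*(-3) + 205 = -384*9 + 205 = -3456 + 205 = -3251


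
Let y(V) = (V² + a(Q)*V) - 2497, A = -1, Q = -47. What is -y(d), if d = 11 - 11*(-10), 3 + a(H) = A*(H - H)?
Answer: -11781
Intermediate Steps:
a(H) = -3 (a(H) = -3 - (H - H) = -3 - 1*0 = -3 + 0 = -3)
d = 121 (d = 11 + 110 = 121)
y(V) = -2497 + V² - 3*V (y(V) = (V² - 3*V) - 2497 = -2497 + V² - 3*V)
-y(d) = -(-2497 + 121² - 3*121) = -(-2497 + 14641 - 363) = -1*11781 = -11781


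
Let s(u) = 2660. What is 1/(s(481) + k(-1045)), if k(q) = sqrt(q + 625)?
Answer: 19/50543 - I*sqrt(105)/3538010 ≈ 0.00037592 - 2.8962e-6*I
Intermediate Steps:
k(q) = sqrt(625 + q)
1/(s(481) + k(-1045)) = 1/(2660 + sqrt(625 - 1045)) = 1/(2660 + sqrt(-420)) = 1/(2660 + 2*I*sqrt(105))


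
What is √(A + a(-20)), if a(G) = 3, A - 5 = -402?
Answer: I*√394 ≈ 19.849*I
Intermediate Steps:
A = -397 (A = 5 - 402 = -397)
√(A + a(-20)) = √(-397 + 3) = √(-394) = I*√394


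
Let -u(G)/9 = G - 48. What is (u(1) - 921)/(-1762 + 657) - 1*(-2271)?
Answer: 2509953/1105 ≈ 2271.4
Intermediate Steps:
u(G) = 432 - 9*G (u(G) = -9*(G - 48) = -9*(-48 + G) = 432 - 9*G)
(u(1) - 921)/(-1762 + 657) - 1*(-2271) = ((432 - 9*1) - 921)/(-1762 + 657) - 1*(-2271) = ((432 - 9) - 921)/(-1105) + 2271 = (423 - 921)*(-1/1105) + 2271 = -498*(-1/1105) + 2271 = 498/1105 + 2271 = 2509953/1105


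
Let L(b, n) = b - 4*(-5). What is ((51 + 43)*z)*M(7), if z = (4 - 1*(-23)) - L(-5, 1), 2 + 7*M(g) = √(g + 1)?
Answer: -2256/7 + 2256*√2/7 ≈ 133.50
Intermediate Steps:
M(g) = -2/7 + √(1 + g)/7 (M(g) = -2/7 + √(g + 1)/7 = -2/7 + √(1 + g)/7)
L(b, n) = 20 + b (L(b, n) = b + 20 = 20 + b)
z = 12 (z = (4 - 1*(-23)) - (20 - 5) = (4 + 23) - 1*15 = 27 - 15 = 12)
((51 + 43)*z)*M(7) = ((51 + 43)*12)*(-2/7 + √(1 + 7)/7) = (94*12)*(-2/7 + √8/7) = 1128*(-2/7 + (2*√2)/7) = 1128*(-2/7 + 2*√2/7) = -2256/7 + 2256*√2/7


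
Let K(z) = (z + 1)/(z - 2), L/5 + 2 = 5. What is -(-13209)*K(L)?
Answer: 211344/13 ≈ 16257.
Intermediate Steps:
L = 15 (L = -10 + 5*5 = -10 + 25 = 15)
K(z) = (1 + z)/(-2 + z)
-(-13209)*K(L) = -(-13209)*(1 + 15)/(-2 + 15) = -(-13209)*16/13 = -1*(-211344/13) = 211344/13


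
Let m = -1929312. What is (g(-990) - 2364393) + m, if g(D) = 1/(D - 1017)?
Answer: -8617465936/2007 ≈ -4.2937e+6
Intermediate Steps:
g(D) = 1/(-1017 + D)
(g(-990) - 2364393) + m = (1/(-1017 - 990) - 2364393) - 1929312 = (1/(-2007) - 2364393) - 1929312 = (-1/2007 - 2364393) - 1929312 = -4745336752/2007 - 1929312 = -8617465936/2007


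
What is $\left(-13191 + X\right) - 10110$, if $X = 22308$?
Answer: $-993$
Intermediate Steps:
$\left(-13191 + X\right) - 10110 = \left(-13191 + 22308\right) - 10110 = 9117 - 10110 = -993$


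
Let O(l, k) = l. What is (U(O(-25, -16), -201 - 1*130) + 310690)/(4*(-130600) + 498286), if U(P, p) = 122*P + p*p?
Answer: -139067/8038 ≈ -17.301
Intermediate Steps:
U(P, p) = p² + 122*P (U(P, p) = 122*P + p² = p² + 122*P)
(U(O(-25, -16), -201 - 1*130) + 310690)/(4*(-130600) + 498286) = (((-201 - 1*130)² + 122*(-25)) + 310690)/(4*(-130600) + 498286) = (((-201 - 130)² - 3050) + 310690)/(-522400 + 498286) = (((-331)² - 3050) + 310690)/(-24114) = ((109561 - 3050) + 310690)*(-1/24114) = (106511 + 310690)*(-1/24114) = 417201*(-1/24114) = -139067/8038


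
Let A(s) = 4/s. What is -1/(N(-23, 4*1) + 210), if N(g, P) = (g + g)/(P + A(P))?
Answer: -5/1004 ≈ -0.0049801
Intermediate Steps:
N(g, P) = 2*g/(P + 4/P) (N(g, P) = (g + g)/(P + 4/P) = (2*g)/(P + 4/P) = 2*g/(P + 4/P))
-1/(N(-23, 4*1) + 210) = -1/(2*(4*1)*(-23)/(4 + (4*1)**2) + 210) = -1/(2*4*(-23)/(4 + 4**2) + 210) = -1/(2*4*(-23)/(4 + 16) + 210) = -1/(2*4*(-23)/20 + 210) = -1/(2*4*(-23)*(1/20) + 210) = -1/(-46/5 + 210) = -1/1004/5 = -1*5/1004 = -5/1004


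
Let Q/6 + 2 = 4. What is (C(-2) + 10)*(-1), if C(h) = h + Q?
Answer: -20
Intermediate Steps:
Q = 12 (Q = -12 + 6*4 = -12 + 24 = 12)
C(h) = 12 + h (C(h) = h + 12 = 12 + h)
(C(-2) + 10)*(-1) = ((12 - 2) + 10)*(-1) = (10 + 10)*(-1) = 20*(-1) = -20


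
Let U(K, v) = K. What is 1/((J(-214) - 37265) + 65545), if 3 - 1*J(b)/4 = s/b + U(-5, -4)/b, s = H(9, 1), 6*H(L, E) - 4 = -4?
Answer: 107/3027234 ≈ 3.5346e-5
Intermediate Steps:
H(L, E) = 0 (H(L, E) = 2/3 + (1/6)*(-4) = 2/3 - 2/3 = 0)
s = 0
J(b) = 12 + 20/b (J(b) = 12 - 4*(0/b - 5/b) = 12 - 4*(0 - 5/b) = 12 - (-20)/b = 12 + 20/b)
1/((J(-214) - 37265) + 65545) = 1/(((12 + 20/(-214)) - 37265) + 65545) = 1/(((12 + 20*(-1/214)) - 37265) + 65545) = 1/(((12 - 10/107) - 37265) + 65545) = 1/((1274/107 - 37265) + 65545) = 1/(-3986081/107 + 65545) = 1/(3027234/107) = 107/3027234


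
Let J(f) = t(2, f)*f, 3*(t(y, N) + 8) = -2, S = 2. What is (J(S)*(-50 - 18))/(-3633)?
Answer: -3536/10899 ≈ -0.32443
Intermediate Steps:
t(y, N) = -26/3 (t(y, N) = -8 + (⅓)*(-2) = -8 - ⅔ = -26/3)
J(f) = -26*f/3
(J(S)*(-50 - 18))/(-3633) = ((-26/3*2)*(-50 - 18))/(-3633) = -52/3*(-68)*(-1/3633) = (3536/3)*(-1/3633) = -3536/10899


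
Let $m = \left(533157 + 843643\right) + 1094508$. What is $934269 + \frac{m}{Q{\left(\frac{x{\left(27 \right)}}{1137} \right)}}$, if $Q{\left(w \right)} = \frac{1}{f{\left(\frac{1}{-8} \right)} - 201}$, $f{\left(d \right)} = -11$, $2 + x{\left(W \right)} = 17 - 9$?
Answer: $-522983027$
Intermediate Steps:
$x{\left(W \right)} = 6$ ($x{\left(W \right)} = -2 + \left(17 - 9\right) = -2 + 8 = 6$)
$Q{\left(w \right)} = - \frac{1}{212}$ ($Q{\left(w \right)} = \frac{1}{-11 - 201} = \frac{1}{-212} = - \frac{1}{212}$)
$m = 2471308$ ($m = 1376800 + 1094508 = 2471308$)
$934269 + \frac{m}{Q{\left(\frac{x{\left(27 \right)}}{1137} \right)}} = 934269 + \frac{2471308}{- \frac{1}{212}} = 934269 + 2471308 \left(-212\right) = 934269 - 523917296 = -522983027$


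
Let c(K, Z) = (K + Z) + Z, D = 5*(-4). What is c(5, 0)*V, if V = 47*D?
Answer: -4700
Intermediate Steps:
D = -20
c(K, Z) = K + 2*Z
V = -940 (V = 47*(-20) = -940)
c(5, 0)*V = (5 + 2*0)*(-940) = (5 + 0)*(-940) = 5*(-940) = -4700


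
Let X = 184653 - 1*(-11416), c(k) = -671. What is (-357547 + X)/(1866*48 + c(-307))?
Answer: -161478/88897 ≈ -1.8165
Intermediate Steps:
X = 196069 (X = 184653 + 11416 = 196069)
(-357547 + X)/(1866*48 + c(-307)) = (-357547 + 196069)/(1866*48 - 671) = -161478/(89568 - 671) = -161478/88897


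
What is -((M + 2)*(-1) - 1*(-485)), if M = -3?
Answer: -486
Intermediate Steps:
-((M + 2)*(-1) - 1*(-485)) = -((-3 + 2)*(-1) - 1*(-485)) = -(-1*(-1) + 485) = -(1 + 485) = -1*486 = -486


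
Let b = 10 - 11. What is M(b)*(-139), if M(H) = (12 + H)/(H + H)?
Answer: 1529/2 ≈ 764.50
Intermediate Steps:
b = -1
M(H) = (12 + H)/(2*H) (M(H) = (12 + H)/((2*H)) = (12 + H)*(1/(2*H)) = (12 + H)/(2*H))
M(b)*(-139) = ((½)*(12 - 1)/(-1))*(-139) = ((½)*(-1)*11)*(-139) = -11/2*(-139) = 1529/2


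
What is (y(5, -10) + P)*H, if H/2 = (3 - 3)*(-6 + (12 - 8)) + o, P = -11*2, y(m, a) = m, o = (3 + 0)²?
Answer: -306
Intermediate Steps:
o = 9 (o = 3² = 9)
P = -22
H = 18 (H = 2*((3 - 3)*(-6 + (12 - 8)) + 9) = 2*(0*(-6 + 4) + 9) = 2*(0*(-2) + 9) = 2*(0 + 9) = 2*9 = 18)
(y(5, -10) + P)*H = (5 - 22)*18 = -17*18 = -306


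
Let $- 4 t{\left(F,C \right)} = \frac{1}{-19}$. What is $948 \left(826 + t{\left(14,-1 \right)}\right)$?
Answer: $\frac{14878149}{19} \approx 7.8306 \cdot 10^{5}$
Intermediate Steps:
$t{\left(F,C \right)} = \frac{1}{76}$ ($t{\left(F,C \right)} = - \frac{1}{4 \left(-19\right)} = \left(- \frac{1}{4}\right) \left(- \frac{1}{19}\right) = \frac{1}{76}$)
$948 \left(826 + t{\left(14,-1 \right)}\right) = 948 \left(826 + \frac{1}{76}\right) = 948 \cdot \frac{62777}{76} = \frac{14878149}{19}$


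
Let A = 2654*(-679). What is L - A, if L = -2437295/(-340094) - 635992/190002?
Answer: 58223560518144875/32309270094 ≈ 1.8021e+6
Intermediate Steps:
L = 123396930671/32309270094 (L = -2437295*(-1/340094) - 635992*1/190002 = 2437295/340094 - 317996/95001 = 123396930671/32309270094 ≈ 3.8192)
A = -1802066
L - A = 123396930671/32309270094 - 1*(-1802066) = 123396930671/32309270094 + 1802066 = 58223560518144875/32309270094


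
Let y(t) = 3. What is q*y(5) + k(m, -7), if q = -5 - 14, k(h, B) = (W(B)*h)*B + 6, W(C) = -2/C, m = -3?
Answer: -45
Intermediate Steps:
k(h, B) = 6 - 2*h (k(h, B) = ((-2/B)*h)*B + 6 = (-2*h/B)*B + 6 = -2*h + 6 = 6 - 2*h)
q = -19
q*y(5) + k(m, -7) = -19*3 + (6 - 2*(-3)) = -57 + (6 + 6) = -57 + 12 = -45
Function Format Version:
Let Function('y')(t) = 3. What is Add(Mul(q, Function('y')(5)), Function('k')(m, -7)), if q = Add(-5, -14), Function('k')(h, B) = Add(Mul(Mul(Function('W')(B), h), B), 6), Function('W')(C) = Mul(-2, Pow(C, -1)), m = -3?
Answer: -45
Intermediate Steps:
Function('k')(h, B) = Add(6, Mul(-2, h)) (Function('k')(h, B) = Add(Mul(Mul(Mul(-2, Pow(B, -1)), h), B), 6) = Add(Mul(Mul(-2, h, Pow(B, -1)), B), 6) = Add(Mul(-2, h), 6) = Add(6, Mul(-2, h)))
q = -19
Add(Mul(q, Function('y')(5)), Function('k')(m, -7)) = Add(Mul(-19, 3), Add(6, Mul(-2, -3))) = Add(-57, Add(6, 6)) = Add(-57, 12) = -45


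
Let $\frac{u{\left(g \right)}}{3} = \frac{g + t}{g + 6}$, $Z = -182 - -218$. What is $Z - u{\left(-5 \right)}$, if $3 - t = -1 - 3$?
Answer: $30$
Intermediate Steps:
$t = 7$ ($t = 3 - \left(-1 - 3\right) = 3 - -4 = 3 + 4 = 7$)
$Z = 36$ ($Z = -182 + 218 = 36$)
$u{\left(g \right)} = \frac{3 \left(7 + g\right)}{6 + g}$ ($u{\left(g \right)} = 3 \frac{g + 7}{g + 6} = 3 \frac{7 + g}{6 + g} = \frac{3 \left(7 + g\right)}{6 + g}$)
$Z - u{\left(-5 \right)} = 36 - \frac{3 \left(7 - 5\right)}{6 - 5} = 36 - 3 \cdot 1^{-1} \cdot 2 = 36 - 3 \cdot 1 \cdot 2 = 36 - 6 = 30$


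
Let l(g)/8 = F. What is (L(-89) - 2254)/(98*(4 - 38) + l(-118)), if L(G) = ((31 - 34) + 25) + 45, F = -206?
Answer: 729/1660 ≈ 0.43916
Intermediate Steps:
L(G) = 67 (L(G) = (-3 + 25) + 45 = 22 + 45 = 67)
l(g) = -1648 (l(g) = 8*(-206) = -1648)
(L(-89) - 2254)/(98*(4 - 38) + l(-118)) = (67 - 2254)/(98*(4 - 38) - 1648) = -2187/(98*(-34) - 1648) = -2187/(-3332 - 1648) = -2187/(-4980) = -2187*(-1/4980) = 729/1660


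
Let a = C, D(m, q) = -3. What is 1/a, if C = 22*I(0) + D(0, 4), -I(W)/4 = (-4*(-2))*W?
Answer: -⅓ ≈ -0.33333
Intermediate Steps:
I(W) = -32*W (I(W) = -4*(-4*(-2))*W = -32*W)
C = -3 (C = 22*(-32*0) - 3 = 22*0 - 3 = 0 - 3 = -3)
a = -3
1/a = 1/(-3) = -⅓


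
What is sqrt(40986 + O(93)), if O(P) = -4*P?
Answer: sqrt(40614) ≈ 201.53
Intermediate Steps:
sqrt(40986 + O(93)) = sqrt(40986 - 4*93) = sqrt(40986 - 372) = sqrt(40614)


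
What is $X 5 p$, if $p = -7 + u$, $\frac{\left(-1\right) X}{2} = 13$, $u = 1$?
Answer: $780$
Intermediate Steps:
$X = -26$ ($X = \left(-2\right) 13 = -26$)
$p = -6$ ($p = -7 + 1 = -6$)
$X 5 p = \left(-26\right) 5 \left(-6\right) = \left(-130\right) \left(-6\right) = 780$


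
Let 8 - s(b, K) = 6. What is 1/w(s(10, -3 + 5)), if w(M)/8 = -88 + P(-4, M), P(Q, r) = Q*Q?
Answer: -1/576 ≈ -0.0017361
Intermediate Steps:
P(Q, r) = Q²
s(b, K) = 2 (s(b, K) = 8 - 1*6 = 8 - 6 = 2)
w(M) = -576 (w(M) = 8*(-88 + (-4)²) = 8*(-88 + 16) = 8*(-72) = -576)
1/w(s(10, -3 + 5)) = 1/(-576) = -1/576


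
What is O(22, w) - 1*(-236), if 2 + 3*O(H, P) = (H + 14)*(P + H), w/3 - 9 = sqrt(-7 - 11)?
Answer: 2470/3 + 108*I*sqrt(2) ≈ 823.33 + 152.74*I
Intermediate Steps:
w = 27 + 9*I*sqrt(2) (w = 27 + 3*sqrt(-7 - 11) = 27 + 3*sqrt(-18) = 27 + 3*(3*I*sqrt(2)) = 27 + 9*I*sqrt(2) ≈ 27.0 + 12.728*I)
O(H, P) = -2/3 + (14 + H)*(H + P)/3 (O(H, P) = -2/3 + ((H + 14)*(P + H))/3 = -2/3 + ((14 + H)*(H + P))/3 = -2/3 + (14 + H)*(H + P)/3)
O(22, w) - 1*(-236) = (-2/3 + (1/3)*22**2 + (14/3)*22 + 14*(27 + 9*I*sqrt(2))/3 + (1/3)*22*(27 + 9*I*sqrt(2))) - 1*(-236) = (-2/3 + (1/3)*484 + 308/3 + (126 + 42*I*sqrt(2)) + (198 + 66*I*sqrt(2))) + 236 = (-2/3 + 484/3 + 308/3 + (126 + 42*I*sqrt(2)) + (198 + 66*I*sqrt(2))) + 236 = (1762/3 + 108*I*sqrt(2)) + 236 = 2470/3 + 108*I*sqrt(2)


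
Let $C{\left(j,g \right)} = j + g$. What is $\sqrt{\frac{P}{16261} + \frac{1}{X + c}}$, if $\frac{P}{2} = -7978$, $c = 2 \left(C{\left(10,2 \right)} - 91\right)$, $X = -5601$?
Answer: $\frac{i \sqrt{8606811285434635}}{93647099} \approx 0.99067 i$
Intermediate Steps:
$C{\left(j,g \right)} = g + j$
$c = -158$ ($c = 2 \left(\left(2 + 10\right) - 91\right) = 2 \left(12 - 91\right) = 2 \left(-79\right) = -158$)
$P = -15956$ ($P = 2 \left(-7978\right) = -15956$)
$\sqrt{\frac{P}{16261} + \frac{1}{X + c}} = \sqrt{- \frac{15956}{16261} + \frac{1}{-5601 - 158}} = \sqrt{\left(-15956\right) \frac{1}{16261} + \frac{1}{-5759}} = \sqrt{- \frac{15956}{16261} - \frac{1}{5759}} = \sqrt{- \frac{91906865}{93647099}} = \frac{i \sqrt{8606811285434635}}{93647099}$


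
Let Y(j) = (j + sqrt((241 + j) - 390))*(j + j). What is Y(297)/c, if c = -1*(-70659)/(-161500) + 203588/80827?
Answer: 2302883036289000/27168307007 + 15507629874000*sqrt(37)/27168307007 ≈ 88236.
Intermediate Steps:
c = 27168307007/13053560500 (c = 70659*(-1/161500) + 203588*(1/80827) = -70659/161500 + 203588/80827 = 27168307007/13053560500 ≈ 2.0813)
Y(j) = 2*j*(j + sqrt(-149 + j)) (Y(j) = (j + sqrt(-149 + j))*(2*j) = 2*j*(j + sqrt(-149 + j)))
Y(297)/c = (2*297*(297 + sqrt(-149 + 297)))/(27168307007/13053560500) = (2*297*(297 + sqrt(148)))*(13053560500/27168307007) = (2*297*(297 + 2*sqrt(37)))*(13053560500/27168307007) = (176418 + 1188*sqrt(37))*(13053560500/27168307007) = 2302883036289000/27168307007 + 15507629874000*sqrt(37)/27168307007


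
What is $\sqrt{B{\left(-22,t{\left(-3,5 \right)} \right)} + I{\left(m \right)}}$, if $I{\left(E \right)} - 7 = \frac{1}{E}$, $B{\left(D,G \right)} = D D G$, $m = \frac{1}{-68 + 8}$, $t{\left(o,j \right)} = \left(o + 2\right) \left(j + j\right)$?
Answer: $i \sqrt{4893} \approx 69.95 i$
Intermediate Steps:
$t{\left(o,j \right)} = 2 j \left(2 + o\right)$ ($t{\left(o,j \right)} = \left(2 + o\right) 2 j = 2 j \left(2 + o\right)$)
$m = - \frac{1}{60}$ ($m = \frac{1}{-60} = - \frac{1}{60} \approx -0.016667$)
$B{\left(D,G \right)} = G D^{2}$ ($B{\left(D,G \right)} = D^{2} G = G D^{2}$)
$I{\left(E \right)} = 7 + \frac{1}{E}$
$\sqrt{B{\left(-22,t{\left(-3,5 \right)} \right)} + I{\left(m \right)}} = \sqrt{2 \cdot 5 \left(2 - 3\right) \left(-22\right)^{2} + \left(7 + \frac{1}{- \frac{1}{60}}\right)} = \sqrt{2 \cdot 5 \left(-1\right) 484 + \left(7 - 60\right)} = \sqrt{\left(-10\right) 484 - 53} = \sqrt{-4840 - 53} = \sqrt{-4893} = i \sqrt{4893}$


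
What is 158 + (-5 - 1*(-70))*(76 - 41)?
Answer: 2433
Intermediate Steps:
158 + (-5 - 1*(-70))*(76 - 41) = 158 + (-5 + 70)*35 = 158 + 65*35 = 158 + 2275 = 2433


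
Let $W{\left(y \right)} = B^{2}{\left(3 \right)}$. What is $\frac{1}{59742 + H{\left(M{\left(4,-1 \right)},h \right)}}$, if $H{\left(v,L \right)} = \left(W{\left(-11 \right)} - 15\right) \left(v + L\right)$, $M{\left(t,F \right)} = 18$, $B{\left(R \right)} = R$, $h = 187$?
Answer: $\frac{1}{58512} \approx 1.709 \cdot 10^{-5}$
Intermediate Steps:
$W{\left(y \right)} = 9$ ($W{\left(y \right)} = 3^{2} = 9$)
$H{\left(v,L \right)} = - 6 L - 6 v$ ($H{\left(v,L \right)} = \left(9 - 15\right) \left(v + L\right) = - 6 \left(L + v\right) = - 6 L - 6 v$)
$\frac{1}{59742 + H{\left(M{\left(4,-1 \right)},h \right)}} = \frac{1}{59742 - 1230} = \frac{1}{58512}$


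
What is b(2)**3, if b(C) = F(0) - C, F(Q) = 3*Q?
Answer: -8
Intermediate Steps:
b(C) = -C (b(C) = 3*0 - C = 0 - C = -C)
b(2)**3 = (-1*2)**3 = (-2)**3 = -8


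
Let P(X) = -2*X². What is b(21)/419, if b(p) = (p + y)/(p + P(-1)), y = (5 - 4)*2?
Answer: 23/7961 ≈ 0.0028891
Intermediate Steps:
y = 2 (y = 1*2 = 2)
b(p) = (2 + p)/(-2 + p) (b(p) = (p + 2)/(p - 2*(-1)²) = (2 + p)/(p - 2*1) = (2 + p)/(p - 2) = (2 + p)/(-2 + p))
b(21)/419 = ((2 + 21)/(-2 + 21))/419 = (23/19)*(1/419) = 23/7961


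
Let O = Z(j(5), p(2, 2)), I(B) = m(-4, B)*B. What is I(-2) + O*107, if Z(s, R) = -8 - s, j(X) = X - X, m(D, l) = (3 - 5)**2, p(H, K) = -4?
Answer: -864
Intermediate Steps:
m(D, l) = 4 (m(D, l) = (-2)**2 = 4)
j(X) = 0
I(B) = 4*B
O = -8 (O = -8 - 1*0 = -8 + 0 = -8)
I(-2) + O*107 = 4*(-2) - 8*107 = -8 - 856 = -864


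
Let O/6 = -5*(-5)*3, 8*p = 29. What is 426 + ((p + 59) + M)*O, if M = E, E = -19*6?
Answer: -90771/4 ≈ -22693.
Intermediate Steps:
E = -114
p = 29/8 (p = (1/8)*29 = 29/8 ≈ 3.6250)
O = 450 (O = 6*(-5*(-5)*3) = 6*(25*3) = 6*75 = 450)
M = -114
426 + ((p + 59) + M)*O = 426 + ((29/8 + 59) - 114)*450 = 426 + (501/8 - 114)*450 = 426 - 411/8*450 = 426 - 92475/4 = -90771/4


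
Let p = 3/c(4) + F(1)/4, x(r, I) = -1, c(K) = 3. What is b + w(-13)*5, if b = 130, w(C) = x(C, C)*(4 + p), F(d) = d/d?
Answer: 415/4 ≈ 103.75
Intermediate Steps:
F(d) = 1
p = 5/4 (p = 3/3 + 1/4 = 3*(⅓) + 1*(¼) = 1 + ¼ = 5/4 ≈ 1.2500)
w(C) = -21/4 (w(C) = -(4 + 5/4) = -1*21/4 = -21/4)
b + w(-13)*5 = 130 - 21/4*5 = 130 - 105/4 = 415/4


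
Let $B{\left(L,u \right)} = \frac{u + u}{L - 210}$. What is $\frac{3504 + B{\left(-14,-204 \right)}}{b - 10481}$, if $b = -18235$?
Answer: $- \frac{32721}{268016} \approx -0.12209$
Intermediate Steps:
$B{\left(L,u \right)} = \frac{2 u}{-210 + L}$
$\frac{3504 + B{\left(-14,-204 \right)}}{b - 10481} = \frac{3504 + 2 \left(-204\right) \frac{1}{-210 - 14}}{-18235 - 10481} = \frac{3504 + 2 \left(-204\right) \frac{1}{-224}}{-28716} = \left(3504 + 2 \left(-204\right) \left(- \frac{1}{224}\right)\right) \left(- \frac{1}{28716}\right) = \left(3504 + \frac{51}{28}\right) \left(- \frac{1}{28716}\right) = \frac{98163}{28} \left(- \frac{1}{28716}\right) = - \frac{32721}{268016}$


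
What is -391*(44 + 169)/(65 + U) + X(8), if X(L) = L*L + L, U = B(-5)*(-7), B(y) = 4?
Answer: -80619/37 ≈ -2178.9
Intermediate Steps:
U = -28 (U = 4*(-7) = -28)
X(L) = L + L² (X(L) = L² + L = L + L²)
-391*(44 + 169)/(65 + U) + X(8) = -391*(44 + 169)/(65 - 28) + 8*(1 + 8) = -83283/37 + 8*9 = -83283/37 + 72 = -80619/37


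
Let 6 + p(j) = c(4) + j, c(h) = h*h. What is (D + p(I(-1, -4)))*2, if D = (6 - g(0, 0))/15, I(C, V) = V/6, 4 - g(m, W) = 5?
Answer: 98/5 ≈ 19.600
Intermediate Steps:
g(m, W) = -1 (g(m, W) = 4 - 1*5 = 4 - 5 = -1)
c(h) = h²
I(C, V) = V/6 (I(C, V) = V*(⅙) = V/6)
D = 7/15 (D = (6 - 1*(-1))/15 = (6 + 1)*(1/15) = 7*(1/15) = 7/15 ≈ 0.46667)
p(j) = 10 + j (p(j) = -6 + (4² + j) = -6 + (16 + j) = 10 + j)
(D + p(I(-1, -4)))*2 = (7/15 + (10 + (⅙)*(-4)))*2 = (7/15 + (10 - ⅔))*2 = (7/15 + 28/3)*2 = (49/5)*2 = 98/5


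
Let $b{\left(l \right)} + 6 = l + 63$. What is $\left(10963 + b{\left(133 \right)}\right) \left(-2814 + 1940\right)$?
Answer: $-9747722$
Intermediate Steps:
$b{\left(l \right)} = 57 + l$ ($b{\left(l \right)} = -6 + \left(l + 63\right) = -6 + \left(63 + l\right) = 57 + l$)
$\left(10963 + b{\left(133 \right)}\right) \left(-2814 + 1940\right) = \left(10963 + \left(57 + 133\right)\right) \left(-2814 + 1940\right) = \left(10963 + 190\right) \left(-874\right) = 11153 \left(-874\right) = -9747722$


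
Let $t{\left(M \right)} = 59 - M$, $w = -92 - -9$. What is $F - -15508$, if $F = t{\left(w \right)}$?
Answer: $15650$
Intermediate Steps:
$w = -83$ ($w = -92 + 9 = -83$)
$F = 142$ ($F = 59 - -83 = 59 + 83 = 142$)
$F - -15508 = 142 - -15508 = 142 + 15508 = 15650$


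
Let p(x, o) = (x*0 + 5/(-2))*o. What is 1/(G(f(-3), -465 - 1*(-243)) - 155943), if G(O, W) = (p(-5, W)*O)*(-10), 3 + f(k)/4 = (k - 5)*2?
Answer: 1/265857 ≈ 3.7614e-6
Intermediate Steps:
p(x, o) = -5*o/2 (p(x, o) = (0 + 5*(-½))*o = (0 - 5/2)*o = -5*o/2)
f(k) = -52 + 8*k (f(k) = -12 + 4*((k - 5)*2) = -12 + 4*((-5 + k)*2) = -12 + 4*(-10 + 2*k) = -12 + (-40 + 8*k) = -52 + 8*k)
G(O, W) = 25*O*W (G(O, W) = ((-5*W/2)*O)*(-10) = -5*O*W/2*(-10) = 25*O*W)
1/(G(f(-3), -465 - 1*(-243)) - 155943) = 1/(25*(-52 + 8*(-3))*(-465 - 1*(-243)) - 155943) = 1/(25*(-52 - 24)*(-465 + 243) - 155943) = 1/(25*(-76)*(-222) - 155943) = 1/(421800 - 155943) = 1/265857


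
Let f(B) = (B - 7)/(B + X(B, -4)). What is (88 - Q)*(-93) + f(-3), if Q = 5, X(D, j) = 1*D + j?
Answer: -7718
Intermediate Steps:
X(D, j) = D + j
f(B) = (-7 + B)/(-4 + 2*B) (f(B) = (B - 7)/(B + (B - 4)) = (-7 + B)/(B + (-4 + B)) = (-7 + B)/(-4 + 2*B))
(88 - Q)*(-93) + f(-3) = (88 - 1*5)*(-93) + (-7 - 3)/(2*(-2 - 3)) = (88 - 5)*(-93) + (1/2)*(-10)/(-5) = 83*(-93) + (1/2)*(-1/5)*(-10) = -7719 + 1 = -7718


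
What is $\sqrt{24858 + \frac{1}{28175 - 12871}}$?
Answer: $\frac{\sqrt{1455513063058}}{7652} \approx 157.66$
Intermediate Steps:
$\sqrt{24858 + \frac{1}{28175 - 12871}} = \sqrt{24858 + \frac{1}{15304}} = \sqrt{\frac{380426833}{15304}} = \frac{\sqrt{1455513063058}}{7652}$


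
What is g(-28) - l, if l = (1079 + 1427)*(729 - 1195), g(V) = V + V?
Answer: 1167740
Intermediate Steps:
g(V) = 2*V
l = -1167796 (l = 2506*(-466) = -1167796)
g(-28) - l = 2*(-28) - 1*(-1167796) = -56 + 1167796 = 1167740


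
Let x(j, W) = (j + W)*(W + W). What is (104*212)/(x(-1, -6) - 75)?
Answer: 22048/9 ≈ 2449.8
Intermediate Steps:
x(j, W) = 2*W*(W + j) (x(j, W) = (W + j)*(2*W) = 2*W*(W + j))
(104*212)/(x(-1, -6) - 75) = (104*212)/(2*(-6)*(-6 - 1) - 75) = 22048/(2*(-6)*(-7) - 75) = 22048/(84 - 75) = 22048/9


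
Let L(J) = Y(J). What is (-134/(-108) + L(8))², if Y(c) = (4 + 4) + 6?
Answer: 677329/2916 ≈ 232.28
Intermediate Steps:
Y(c) = 14 (Y(c) = 8 + 6 = 14)
L(J) = 14
(-134/(-108) + L(8))² = (-134/(-108) + 14)² = (-134*(-1/108) + 14)² = (67/54 + 14)² = (823/54)² = 677329/2916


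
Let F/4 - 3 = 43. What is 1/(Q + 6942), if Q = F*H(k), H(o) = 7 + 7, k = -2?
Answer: 1/9518 ≈ 0.00010506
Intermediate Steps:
F = 184 (F = 12 + 4*43 = 12 + 172 = 184)
H(o) = 14
Q = 2576 (Q = 184*14 = 2576)
1/(Q + 6942) = 1/(2576 + 6942) = 1/9518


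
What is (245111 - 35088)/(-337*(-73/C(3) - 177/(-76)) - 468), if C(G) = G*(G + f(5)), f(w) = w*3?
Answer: -430967196/1636021 ≈ -263.42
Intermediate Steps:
f(w) = 3*w
C(G) = G*(15 + G) (C(G) = G*(G + 3*5) = G*(G + 15) = G*(15 + G))
(245111 - 35088)/(-337*(-73/C(3) - 177/(-76)) - 468) = (245111 - 35088)/(-337*(-73*1/(3*(15 + 3)) - 177/(-76)) - 468) = 210023/(-337*(-73/(3*18) - 177*(-1/76)) - 468) = 210023/(-337*(-73/54 + 177/76) - 468) = 210023/(-337*2005/2052 - 468) = 210023/(-675685/2052 - 468) = 210023/(-1636021/2052) = 210023*(-2052/1636021) = -430967196/1636021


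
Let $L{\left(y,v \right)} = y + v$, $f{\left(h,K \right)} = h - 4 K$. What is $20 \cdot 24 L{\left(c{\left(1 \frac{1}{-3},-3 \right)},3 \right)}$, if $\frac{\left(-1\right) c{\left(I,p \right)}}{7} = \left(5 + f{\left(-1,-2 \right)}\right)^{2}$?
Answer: $-482400$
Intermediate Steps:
$c{\left(I,p \right)} = -1008$ ($c{\left(I,p \right)} = - 7 \left(5 - -7\right)^{2} = - 7 \left(5 + \left(-1 + 8\right)\right)^{2} = - 7 \left(5 + 7\right)^{2} = - 7 \cdot 12^{2} = \left(-7\right) 144 = -1008$)
$L{\left(y,v \right)} = v + y$
$20 \cdot 24 L{\left(c{\left(1 \frac{1}{-3},-3 \right)},3 \right)} = 20 \cdot 24 \left(3 - 1008\right) = 480 \left(-1005\right) = -482400$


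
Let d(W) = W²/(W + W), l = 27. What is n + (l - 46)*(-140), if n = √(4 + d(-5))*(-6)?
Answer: 2660 - 3*√6 ≈ 2652.7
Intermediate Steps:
d(W) = W/2 (d(W) = W²/((2*W)) = (1/(2*W))*W² = W/2)
n = -3*√6 (n = √(4 + (½)*(-5))*(-6) = √(4 - 5/2)*(-6) = √(3/2)*(-6) = (√6/2)*(-6) = -3*√6 ≈ -7.3485)
n + (l - 46)*(-140) = -3*√6 + (27 - 46)*(-140) = -3*√6 - 19*(-140) = -3*√6 + 2660 = 2660 - 3*√6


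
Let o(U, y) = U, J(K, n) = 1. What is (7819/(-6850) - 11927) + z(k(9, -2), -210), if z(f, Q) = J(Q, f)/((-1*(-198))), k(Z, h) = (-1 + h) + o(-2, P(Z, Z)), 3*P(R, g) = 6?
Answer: -4044532853/339075 ≈ -11928.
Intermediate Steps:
P(R, g) = 2 (P(R, g) = (⅓)*6 = 2)
k(Z, h) = -3 + h (k(Z, h) = (-1 + h) - 2 = -3 + h)
z(f, Q) = 1/198 (z(f, Q) = 1/(-1*(-198)) = 1/198)
(7819/(-6850) - 11927) + z(k(9, -2), -210) = (7819/(-6850) - 11927) + 1/198 = (7819*(-1/6850) - 11927) + 1/198 = (-7819/6850 - 11927) + 1/198 = -81707769/6850 + 1/198 = -4044532853/339075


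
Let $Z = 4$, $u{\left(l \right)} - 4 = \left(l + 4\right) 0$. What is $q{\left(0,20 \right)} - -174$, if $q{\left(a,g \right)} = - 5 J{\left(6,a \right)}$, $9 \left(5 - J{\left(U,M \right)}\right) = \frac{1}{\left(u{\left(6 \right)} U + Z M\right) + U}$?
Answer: $\frac{8047}{54} \approx 149.02$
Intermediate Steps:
$u{\left(l \right)} = 4$ ($u{\left(l \right)} = 4 + \left(l + 4\right) 0 = 4 + \left(4 + l\right) 0 = 4 + 0 = 4$)
$J{\left(U,M \right)} = 5 - \frac{1}{9 \left(4 M + 5 U\right)}$ ($J{\left(U,M \right)} = 5 - \frac{1}{9 \left(\left(4 U + 4 M\right) + U\right)} = 5 - \frac{1}{9 \left(\left(4 M + 4 U\right) + U\right)} = 5 - \frac{1}{9 \left(4 M + 5 U\right)}$)
$q{\left(a,g \right)} = - \frac{5 \left(1349 + 180 a\right)}{9 \left(30 + 4 a\right)}$ ($q{\left(a,g \right)} = - 5 \frac{-1 + 180 a + 225 \cdot 6}{9 \left(4 a + 5 \cdot 6\right)} = - 5 \frac{-1 + 180 a + 1350}{9 \left(4 a + 30\right)} = - 5 \frac{1349 + 180 a}{9 \left(30 + 4 a\right)} = - \frac{5 \left(1349 + 180 a\right)}{9 \left(30 + 4 a\right)}$)
$q{\left(0,20 \right)} - -174 = \frac{5 \left(-1349 - 0\right)}{18 \left(15 + 2 \cdot 0\right)} - -174 = \frac{5 \left(-1349 + 0\right)}{18 \left(15 + 0\right)} + 174 = \frac{5}{18} \cdot \frac{1}{15} \left(-1349\right) + 174 = - \frac{1349}{54} + 174 = \frac{8047}{54}$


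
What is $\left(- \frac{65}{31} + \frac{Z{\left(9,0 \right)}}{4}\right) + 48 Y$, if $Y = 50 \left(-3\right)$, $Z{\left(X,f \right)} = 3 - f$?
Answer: $- \frac{892967}{124} \approx -7201.3$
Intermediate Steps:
$Y = -150$
$\left(- \frac{65}{31} + \frac{Z{\left(9,0 \right)}}{4}\right) + 48 Y = \left(- \frac{65}{31} + \frac{3 - 0}{4}\right) + 48 \left(-150\right) = \left(\left(-65\right) \frac{1}{31} + \left(3 + 0\right) \frac{1}{4}\right) - 7200 = \left(- \frac{65}{31} + 3 \cdot \frac{1}{4}\right) - 7200 = \left(- \frac{65}{31} + \frac{3}{4}\right) - 7200 = - \frac{167}{124} - 7200 = - \frac{892967}{124}$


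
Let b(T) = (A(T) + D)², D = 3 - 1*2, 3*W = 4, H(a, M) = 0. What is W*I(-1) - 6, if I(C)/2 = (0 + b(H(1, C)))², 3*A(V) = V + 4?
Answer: 17750/243 ≈ 73.045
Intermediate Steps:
W = 4/3 (W = (⅓)*4 = 4/3 ≈ 1.3333)
A(V) = 4/3 + V/3 (A(V) = (V + 4)/3 = (4 + V)/3 = 4/3 + V/3)
D = 1 (D = 3 - 2 = 1)
b(T) = (7/3 + T/3)² (b(T) = ((4/3 + T/3) + 1)² = (7/3 + T/3)²)
I(C) = 4802/81 (I(C) = 2*(0 + (7 + 0)²/9)² = 2*(0 + (⅑)*7²)² = 2*(0 + (⅑)*49)² = 2*(0 + 49/9)² = 2*(49/9)² = 2*(2401/81) = 4802/81)
W*I(-1) - 6 = (4/3)*(4802/81) - 6 = 19208/243 - 6 = 17750/243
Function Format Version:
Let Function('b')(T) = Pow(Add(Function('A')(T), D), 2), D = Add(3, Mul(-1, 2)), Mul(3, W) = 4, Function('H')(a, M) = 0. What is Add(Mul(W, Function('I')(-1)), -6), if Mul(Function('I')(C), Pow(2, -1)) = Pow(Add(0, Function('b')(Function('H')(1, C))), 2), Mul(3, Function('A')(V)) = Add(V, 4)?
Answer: Rational(17750, 243) ≈ 73.045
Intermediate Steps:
W = Rational(4, 3) (W = Mul(Rational(1, 3), 4) = Rational(4, 3) ≈ 1.3333)
Function('A')(V) = Add(Rational(4, 3), Mul(Rational(1, 3), V)) (Function('A')(V) = Mul(Rational(1, 3), Add(V, 4)) = Mul(Rational(1, 3), Add(4, V)) = Add(Rational(4, 3), Mul(Rational(1, 3), V)))
D = 1 (D = Add(3, -2) = 1)
Function('b')(T) = Pow(Add(Rational(7, 3), Mul(Rational(1, 3), T)), 2) (Function('b')(T) = Pow(Add(Add(Rational(4, 3), Mul(Rational(1, 3), T)), 1), 2) = Pow(Add(Rational(7, 3), Mul(Rational(1, 3), T)), 2))
Function('I')(C) = Rational(4802, 81) (Function('I')(C) = Mul(2, Pow(Add(0, Mul(Rational(1, 9), Pow(Add(7, 0), 2))), 2)) = Mul(2, Pow(Add(0, Mul(Rational(1, 9), Pow(7, 2))), 2)) = Mul(2, Pow(Add(0, Mul(Rational(1, 9), 49)), 2)) = Mul(2, Pow(Add(0, Rational(49, 9)), 2)) = Mul(2, Pow(Rational(49, 9), 2)) = Mul(2, Rational(2401, 81)) = Rational(4802, 81))
Add(Mul(W, Function('I')(-1)), -6) = Add(Mul(Rational(4, 3), Rational(4802, 81)), -6) = Add(Rational(19208, 243), -6) = Rational(17750, 243)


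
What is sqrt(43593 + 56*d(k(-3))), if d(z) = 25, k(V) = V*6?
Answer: sqrt(44993) ≈ 212.12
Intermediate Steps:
k(V) = 6*V
sqrt(43593 + 56*d(k(-3))) = sqrt(43593 + 56*25) = sqrt(43593 + 1400) = sqrt(44993)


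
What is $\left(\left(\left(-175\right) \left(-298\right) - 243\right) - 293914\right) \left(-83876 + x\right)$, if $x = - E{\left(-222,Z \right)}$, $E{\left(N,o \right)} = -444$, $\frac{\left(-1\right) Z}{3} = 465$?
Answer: $20191128024$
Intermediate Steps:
$Z = -1395$ ($Z = \left(-3\right) 465 = -1395$)
$x = 444$ ($x = \left(-1\right) \left(-444\right) = 444$)
$\left(\left(\left(-175\right) \left(-298\right) - 243\right) - 293914\right) \left(-83876 + x\right) = \left(\left(\left(-175\right) \left(-298\right) - 243\right) - 293914\right) \left(-83876 + 444\right) = \left(\left(52150 - 243\right) - 293914\right) \left(-83432\right) = \left(51907 - 293914\right) \left(-83432\right) = \left(-242007\right) \left(-83432\right) = 20191128024$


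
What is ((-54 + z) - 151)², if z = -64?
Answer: 72361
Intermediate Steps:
((-54 + z) - 151)² = ((-54 - 64) - 151)² = (-118 - 151)² = (-269)² = 72361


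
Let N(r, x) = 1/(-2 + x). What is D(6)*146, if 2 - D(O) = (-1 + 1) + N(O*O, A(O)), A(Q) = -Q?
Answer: 1241/4 ≈ 310.25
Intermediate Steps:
D(O) = 2 - 1/(-2 - O) (D(O) = 2 - ((-1 + 1) + 1/(-2 - O)) = 2 - (0 + 1/(-2 - O)) = 2 - 1/(-2 - O))
D(6)*146 = ((5 + 2*6)/(2 + 6))*146 = ((5 + 12)/8)*146 = ((1/8)*17)*146 = (17/8)*146 = 1241/4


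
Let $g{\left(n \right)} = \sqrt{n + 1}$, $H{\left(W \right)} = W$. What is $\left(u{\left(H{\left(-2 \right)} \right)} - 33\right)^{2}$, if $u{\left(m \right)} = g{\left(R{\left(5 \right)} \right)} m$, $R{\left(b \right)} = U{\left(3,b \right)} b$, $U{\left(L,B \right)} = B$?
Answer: $1193 + 132 \sqrt{26} \approx 1866.1$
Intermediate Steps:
$R{\left(b \right)} = b^{2}$ ($R{\left(b \right)} = b b = b^{2}$)
$g{\left(n \right)} = \sqrt{1 + n}$
$u{\left(m \right)} = m \sqrt{26}$ ($u{\left(m \right)} = \sqrt{1 + 5^{2}} m = \sqrt{1 + 25} m = \sqrt{26} m = m \sqrt{26}$)
$\left(u{\left(H{\left(-2 \right)} \right)} - 33\right)^{2} = \left(- 2 \sqrt{26} - 33\right)^{2} = \left(-33 - 2 \sqrt{26}\right)^{2}$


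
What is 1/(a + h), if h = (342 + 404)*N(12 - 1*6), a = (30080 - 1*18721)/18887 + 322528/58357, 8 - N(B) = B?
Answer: 1102188659/1651219942727 ≈ 0.00066750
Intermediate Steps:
N(B) = 8 - B
a = 6754463499/1102188659 (a = (30080 - 18721)*(1/18887) + 322528*(1/58357) = 11359*(1/18887) + 322528/58357 = 11359/18887 + 322528/58357 = 6754463499/1102188659 ≈ 6.1282)
h = 1492 (h = (342 + 404)*(8 - (12 - 1*6)) = 746*(8 - (12 - 6)) = 746*(8 - 1*6) = 746*(8 - 6) = 746*2 = 1492)
1/(a + h) = 1/(6754463499/1102188659 + 1492) = 1/(1651219942727/1102188659) = 1102188659/1651219942727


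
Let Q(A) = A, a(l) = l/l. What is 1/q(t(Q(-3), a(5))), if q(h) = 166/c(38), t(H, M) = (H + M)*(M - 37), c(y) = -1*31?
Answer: -31/166 ≈ -0.18675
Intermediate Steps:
c(y) = -31
a(l) = 1
t(H, M) = (-37 + M)*(H + M) (t(H, M) = (H + M)*(-37 + M) = (-37 + M)*(H + M))
q(h) = -166/31 (q(h) = 166/(-31) = 166*(-1/31) = -166/31)
1/q(t(Q(-3), a(5))) = 1/(-166/31) = -31/166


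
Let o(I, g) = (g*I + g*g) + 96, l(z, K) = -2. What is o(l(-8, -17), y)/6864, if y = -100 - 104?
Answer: 135/22 ≈ 6.1364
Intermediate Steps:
y = -204
o(I, g) = 96 + g² + I*g (o(I, g) = (I*g + g²) + 96 = (g² + I*g) + 96 = 96 + g² + I*g)
o(l(-8, -17), y)/6864 = (96 + (-204)² - 2*(-204))/6864 = (96 + 41616 + 408)*(1/6864) = 42120*(1/6864) = 135/22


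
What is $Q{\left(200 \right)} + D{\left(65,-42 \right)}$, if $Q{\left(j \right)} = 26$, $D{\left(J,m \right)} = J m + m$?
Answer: $-2746$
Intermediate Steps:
$D{\left(J,m \right)} = m + J m$
$Q{\left(200 \right)} + D{\left(65,-42 \right)} = 26 - 42 \left(1 + 65\right) = 26 - 2772 = -2746$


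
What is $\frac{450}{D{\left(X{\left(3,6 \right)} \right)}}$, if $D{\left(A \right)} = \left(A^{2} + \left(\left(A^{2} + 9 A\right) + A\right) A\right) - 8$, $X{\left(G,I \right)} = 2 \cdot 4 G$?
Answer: $\frac{225}{10076} \approx 0.02233$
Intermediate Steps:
$X{\left(G,I \right)} = 8 G$
$D{\left(A \right)} = -8 + A^{2} + A \left(A^{2} + 10 A\right)$ ($D{\left(A \right)} = \left(A^{2} + \left(A^{2} + 10 A\right) A\right) - 8 = \left(A^{2} + A \left(A^{2} + 10 A\right)\right) - 8 = -8 + A^{2} + A \left(A^{2} + 10 A\right)$)
$\frac{450}{D{\left(X{\left(3,6 \right)} \right)}} = \frac{450}{-8 + \left(8 \cdot 3\right)^{3} + 11 \left(8 \cdot 3\right)^{2}} = \frac{450}{-8 + 24^{3} + 11 \cdot 24^{2}} = \frac{450}{-8 + 13824 + 11 \cdot 576} = \frac{450}{-8 + 13824 + 6336} = \frac{450}{20152} = 450 \cdot \frac{1}{20152} = \frac{225}{10076}$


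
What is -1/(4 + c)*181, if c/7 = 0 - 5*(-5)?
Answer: -181/179 ≈ -1.0112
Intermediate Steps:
c = 175 (c = 7*(0 - 5*(-5)) = 7*(0 - 1*(-25)) = 7*(0 + 25) = 7*25 = 175)
-1/(4 + c)*181 = -1/(4 + 175)*181 = -1/179*181 = -181/179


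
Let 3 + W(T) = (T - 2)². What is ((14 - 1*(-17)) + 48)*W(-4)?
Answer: 2607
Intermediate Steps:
W(T) = -3 + (-2 + T)² (W(T) = -3 + (T - 2)² = -3 + (-2 + T)²)
((14 - 1*(-17)) + 48)*W(-4) = ((14 - 1*(-17)) + 48)*(-3 + (-2 - 4)²) = ((14 + 17) + 48)*(-3 + (-6)²) = (31 + 48)*(-3 + 36) = 79*33 = 2607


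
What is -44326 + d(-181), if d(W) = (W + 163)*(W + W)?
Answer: -37810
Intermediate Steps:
d(W) = 2*W*(163 + W) (d(W) = (163 + W)*(2*W) = 2*W*(163 + W))
-44326 + d(-181) = -44326 + 2*(-181)*(163 - 181) = -44326 + 2*(-181)*(-18) = -44326 + 6516 = -37810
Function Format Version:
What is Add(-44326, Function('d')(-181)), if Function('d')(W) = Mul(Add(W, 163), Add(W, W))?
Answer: -37810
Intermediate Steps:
Function('d')(W) = Mul(2, W, Add(163, W)) (Function('d')(W) = Mul(Add(163, W), Mul(2, W)) = Mul(2, W, Add(163, W)))
Add(-44326, Function('d')(-181)) = Add(-44326, Mul(2, -181, Add(163, -181))) = Add(-44326, Mul(2, -181, -18)) = Add(-44326, 6516) = -37810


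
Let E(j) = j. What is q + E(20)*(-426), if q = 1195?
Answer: -7325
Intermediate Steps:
q + E(20)*(-426) = 1195 + 20*(-426) = 1195 - 8520 = -7325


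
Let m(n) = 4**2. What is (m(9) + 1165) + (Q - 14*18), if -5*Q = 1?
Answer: 4644/5 ≈ 928.80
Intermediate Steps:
Q = -1/5 (Q = -1/5*1 = -1/5 ≈ -0.20000)
m(n) = 16
(m(9) + 1165) + (Q - 14*18) = (16 + 1165) + (-1/5 - 14*18) = 1181 + (-1/5 - 252) = 1181 - 1261/5 = 4644/5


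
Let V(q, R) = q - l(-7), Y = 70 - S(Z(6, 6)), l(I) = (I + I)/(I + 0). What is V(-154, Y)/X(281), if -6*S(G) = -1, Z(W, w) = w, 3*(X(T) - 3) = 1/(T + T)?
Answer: -263016/5059 ≈ -51.990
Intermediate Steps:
X(T) = 3 + 1/(6*T) (X(T) = 3 + 1/(3*(T + T)) = 3 + 1/(3*((2*T))) = 3 + (1/(2*T))/3 = 3 + 1/(6*T))
l(I) = 2 (l(I) = (2*I)/I = 2)
S(G) = ⅙ (S(G) = -⅙*(-1) = ⅙)
Y = 419/6 (Y = 70 - 1*⅙ = 70 - ⅙ = 419/6 ≈ 69.833)
V(q, R) = -2 + q (V(q, R) = q - 1*2 = q - 2 = -2 + q)
V(-154, Y)/X(281) = (-2 - 154)/(3 + (⅙)/281) = -156/(3 + (⅙)*(1/281)) = -156/(3 + 1/1686) = -156/5059/1686 = -156*1686/5059 = -263016/5059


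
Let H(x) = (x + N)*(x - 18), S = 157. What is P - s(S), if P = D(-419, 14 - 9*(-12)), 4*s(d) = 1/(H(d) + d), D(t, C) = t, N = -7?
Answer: -35207733/84028 ≈ -419.00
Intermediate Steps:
H(x) = (-18 + x)*(-7 + x) (H(x) = (x - 7)*(x - 18) = (-7 + x)*(-18 + x) = (-18 + x)*(-7 + x))
s(d) = 1/(4*(126 + d² - 24*d)) (s(d) = 1/(4*((126 + d² - 25*d) + d)) = 1/(4*(126 + d² - 24*d)))
P = -419
P - s(S) = -419 - 1/(4*(126 + 157² - 24*157)) = -419 - 1/(4*(126 + 24649 - 3768)) = -419 - 1/(4*21007) = -419 - 1*1/84028 = -419 - 1/84028 = -35207733/84028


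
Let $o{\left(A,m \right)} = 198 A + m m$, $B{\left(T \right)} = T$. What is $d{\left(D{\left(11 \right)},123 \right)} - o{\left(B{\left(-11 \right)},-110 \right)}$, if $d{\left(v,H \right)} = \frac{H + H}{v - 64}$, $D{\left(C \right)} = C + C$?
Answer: $- \frac{69495}{7} \approx -9927.9$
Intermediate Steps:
$D{\left(C \right)} = 2 C$
$d{\left(v,H \right)} = \frac{2 H}{-64 + v}$
$o{\left(A,m \right)} = m^{2} + 198 A$ ($o{\left(A,m \right)} = 198 A + m^{2} = m^{2} + 198 A$)
$d{\left(D{\left(11 \right)},123 \right)} - o{\left(B{\left(-11 \right)},-110 \right)} = 2 \cdot 123 \frac{1}{-64 + 2 \cdot 11} - \left(\left(-110\right)^{2} + 198 \left(-11\right)\right) = 2 \cdot 123 \frac{1}{-64 + 22} - \left(12100 - 2178\right) = 2 \cdot 123 \frac{1}{-42} - 9922 = 2 \cdot 123 \left(- \frac{1}{42}\right) - 9922 = - \frac{41}{7} - 9922 = - \frac{69495}{7}$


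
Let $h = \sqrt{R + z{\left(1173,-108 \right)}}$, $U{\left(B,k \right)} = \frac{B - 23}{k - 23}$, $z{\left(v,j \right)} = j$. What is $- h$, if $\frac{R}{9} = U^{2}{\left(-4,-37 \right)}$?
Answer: $- \frac{33 i \sqrt{39}}{20} \approx - 10.304 i$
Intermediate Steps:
$U{\left(B,k \right)} = \frac{-23 + B}{-23 + k}$
$R = \frac{729}{400}$ ($R = 9 \left(\frac{-23 - 4}{-23 - 37}\right)^{2} = 9 \left(\frac{1}{-60} \left(-27\right)\right)^{2} = 9 \left(\left(- \frac{1}{60}\right) \left(-27\right)\right)^{2} = 9 \left(\frac{9}{20}\right)^{2} = 9 \cdot \frac{81}{400} = \frac{729}{400} \approx 1.8225$)
$h = \frac{33 i \sqrt{39}}{20}$ ($h = \sqrt{\frac{729}{400} - 108} = \sqrt{- \frac{42471}{400}} = \frac{33 i \sqrt{39}}{20} \approx 10.304 i$)
$- h = - \frac{33 i \sqrt{39}}{20}$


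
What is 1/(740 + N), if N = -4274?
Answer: -1/3534 ≈ -0.00028297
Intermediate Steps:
1/(740 + N) = 1/(740 - 4274) = 1/(-3534) = -1/3534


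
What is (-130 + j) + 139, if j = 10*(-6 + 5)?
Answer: -1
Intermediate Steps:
j = -10 (j = 10*(-1) = -10)
(-130 + j) + 139 = (-130 - 10) + 139 = -140 + 139 = -1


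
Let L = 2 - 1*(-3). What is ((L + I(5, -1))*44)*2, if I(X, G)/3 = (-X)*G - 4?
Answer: 704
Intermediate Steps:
I(X, G) = -12 - 3*G*X (I(X, G) = 3*((-X)*G - 4) = 3*(-G*X - 4) = 3*(-4 - G*X) = -12 - 3*G*X)
L = 5 (L = 2 + 3 = 5)
((L + I(5, -1))*44)*2 = ((5 + (-12 - 3*(-1)*5))*44)*2 = ((5 + (-12 + 15))*44)*2 = ((5 + 3)*44)*2 = (8*44)*2 = 352*2 = 704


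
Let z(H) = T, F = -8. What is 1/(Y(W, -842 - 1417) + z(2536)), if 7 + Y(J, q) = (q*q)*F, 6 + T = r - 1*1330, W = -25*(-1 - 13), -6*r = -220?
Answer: -3/122477863 ≈ -2.4494e-8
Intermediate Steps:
r = 110/3 (r = -⅙*(-220) = 110/3 ≈ 36.667)
W = 350 (W = -25*(-14) = 350)
T = -3898/3 (T = -6 + (110/3 - 1*1330) = -6 + (110/3 - 1330) = -6 - 3880/3 = -3898/3 ≈ -1299.3)
Y(J, q) = -7 - 8*q² (Y(J, q) = -7 + (q*q)*(-8) = -7 + q²*(-8) = -7 - 8*q²)
z(H) = -3898/3
1/(Y(W, -842 - 1417) + z(2536)) = 1/((-7 - 8*(-842 - 1417)²) - 3898/3) = 1/((-7 - 8*(-2259)²) - 3898/3) = 1/((-7 - 8*5103081) - 3898/3) = 1/((-7 - 40824648) - 3898/3) = 1/(-40824655 - 3898/3) = 1/(-122477863/3) = -3/122477863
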